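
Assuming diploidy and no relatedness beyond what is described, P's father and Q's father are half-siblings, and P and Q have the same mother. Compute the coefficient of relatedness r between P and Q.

0.3125

With two independent routes of shared ancestry, r is the sum of the two contributions.
P and Q are related in two ways: half first cousins through their fathers (r = 1/16) and half-sibs through their shared mother (r = 1/4).
r = 1/16 + 1/4 = 0.3125.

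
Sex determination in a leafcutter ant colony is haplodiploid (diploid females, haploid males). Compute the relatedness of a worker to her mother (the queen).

One meiotic link between diploid queen and diploid daughter: r = 1/2.

0.5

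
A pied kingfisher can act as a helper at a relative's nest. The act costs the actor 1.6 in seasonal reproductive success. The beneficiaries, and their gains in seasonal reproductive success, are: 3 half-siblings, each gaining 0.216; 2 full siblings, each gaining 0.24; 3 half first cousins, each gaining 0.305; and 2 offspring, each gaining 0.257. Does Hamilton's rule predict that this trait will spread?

No

Hamilton's rule: the trait is favored when the sum of r·B over every recipient exceeds the actor's cost C.
r to a half-sibling = 1/4 (half-sibs share one parent — one path of length 2: r = (1/2)^2 = 1/4).
r to a full sibling = 0.5 (full sibs share both parents — two paths of length 2: r = 2·(1/2)^2 = 1/2).
r to a half first cousin = 0.0625 (half first cousins share one grandparent — one path of length 4: r = (1/2)^4 = 1/16).
r to an offspring = 0.5 (one parent–offspring link: r = (1/2)^1 = 1/2).
Summing one r·B term per recipient: 3·0.25·0.216 + 2·0.5·0.24 + 3·0.0625·0.305 + 2·0.5·0.257 = 0.7161875.
0.7161875 < 1.6: the indirect benefit is less than the cost.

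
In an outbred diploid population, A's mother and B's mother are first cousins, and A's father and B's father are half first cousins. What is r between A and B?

0.046875

Relatedness sums over independent paths through distinct common ancestors.
A and B are related in two ways: second cousins through their mothers (r = 1/32) and half second cousins through their fathers (r = 1/64).
r = 1/32 + 1/64 = 0.046875.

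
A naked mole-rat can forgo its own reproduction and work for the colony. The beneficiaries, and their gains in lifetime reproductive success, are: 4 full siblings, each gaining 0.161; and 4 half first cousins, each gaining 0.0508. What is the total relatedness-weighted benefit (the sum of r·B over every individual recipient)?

0.3347

r to a full sibling = 0.5 (full sibs share both parents — two paths of length 2: r = 2·(1/2)^2 = 1/2).
r to a half first cousin = 1/16 (half first cousins share one grandparent — one path of length 4: r = (1/2)^4 = 1/16).
Summing one r·B term per recipient: 4·0.5·0.161 + 4·0.0625·0.0508 = 0.3347.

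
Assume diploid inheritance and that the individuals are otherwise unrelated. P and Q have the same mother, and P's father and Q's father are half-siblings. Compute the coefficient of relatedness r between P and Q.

Wright's path rule: contributions from independent ancestry routes add.
P and Q are related in two ways: half-sibs through their shared mother (r = 1/4) and half first cousins through their fathers (r = 1/16).
r = 1/4 + 1/16 = 5/16 = 0.3125.

0.3125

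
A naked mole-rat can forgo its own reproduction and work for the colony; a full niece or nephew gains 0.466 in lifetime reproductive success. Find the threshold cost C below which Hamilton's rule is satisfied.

0.1165

r to a full niece or nephew = 0.25 (full aunt/uncle↔niece/nephew: two paths of length 3 through the shared grandparent pair: r = 2·(1/2)^3 = 1/4).
Hamilton's rule: n·r·B > C, so the trait is favored while C < n·r·B = 1·0.25·0.466 = 0.1165.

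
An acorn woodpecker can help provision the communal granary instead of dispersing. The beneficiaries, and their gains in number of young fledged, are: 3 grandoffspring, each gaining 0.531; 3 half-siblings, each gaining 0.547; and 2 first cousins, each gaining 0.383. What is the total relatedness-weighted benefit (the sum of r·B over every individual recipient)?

r to a grandoffspring = 0.25 (two parent–offspring links: r = (1/2)^2 = 1/4).
r to a half-sibling = 1/4 (half-sibs share one parent — one path of length 2: r = (1/2)^2 = 1/4).
r to a first cousin = 1/8 (first cousins share one grandparent pair — two paths of length 4: r = 2·(1/2)^4 = 1/8).
Summing one r·B term per recipient: 3·0.25·0.531 + 3·0.25·0.547 + 2·0.125·0.383 = 0.90425.

0.90425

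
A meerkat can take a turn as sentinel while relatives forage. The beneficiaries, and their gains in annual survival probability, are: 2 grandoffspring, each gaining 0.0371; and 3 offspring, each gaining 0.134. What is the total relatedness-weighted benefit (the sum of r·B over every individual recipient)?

r to a grandoffspring = 1/4 (two parent–offspring links: r = (1/2)^2 = 1/4).
r to an offspring = 1/2 (one parent–offspring link: r = (1/2)^1 = 1/2).
Summing one r·B term per recipient: 2·0.25·0.0371 + 3·0.5·0.134 = 0.21955.

0.21955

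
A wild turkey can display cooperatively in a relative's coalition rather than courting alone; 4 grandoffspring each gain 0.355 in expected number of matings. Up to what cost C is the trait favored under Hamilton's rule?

r to a grandoffspring = 0.25 (two parent–offspring links: r = (1/2)^2 = 1/4).
Hamilton's rule: n·r·B > C, so the trait is favored while C < n·r·B = 4·0.25·0.355 = 0.355.

0.355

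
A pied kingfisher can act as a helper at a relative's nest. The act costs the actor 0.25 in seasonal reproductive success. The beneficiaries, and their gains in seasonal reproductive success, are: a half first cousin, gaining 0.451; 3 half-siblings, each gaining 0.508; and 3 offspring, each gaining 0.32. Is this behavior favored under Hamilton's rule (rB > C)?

Yes

Hamilton's rule: the trait is favored when the sum of r·B over every recipient exceeds the actor's cost C.
r to a half first cousin = 1/16 (half first cousins share one grandparent — one path of length 4: r = (1/2)^4 = 1/16).
r to a half-sibling = 1/4 (half-sibs share one parent — one path of length 2: r = (1/2)^2 = 1/4).
r to an offspring = 1/2 (one parent–offspring link: r = (1/2)^1 = 1/2).
Summing one r·B term per recipient: 1·0.0625·0.451 + 3·0.25·0.508 + 3·0.5·0.32 = 0.8891875.
0.8891875 > 0.25: the indirect benefit exceeds the cost.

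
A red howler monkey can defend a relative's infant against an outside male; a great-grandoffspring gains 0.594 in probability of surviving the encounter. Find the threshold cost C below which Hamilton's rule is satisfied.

0.07425

r to a great-grandoffspring = 0.125 (three parent–offspring links: r = (1/2)^3 = 1/8).
Hamilton's rule: n·r·B > C, so the trait is favored while C < n·r·B = 1·0.125·0.594 = 0.07425.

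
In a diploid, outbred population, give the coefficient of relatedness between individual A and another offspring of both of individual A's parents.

0.5

Each parent–offspring link contributes a factor of 1/2, and independent paths through distinct common ancestors add.
Full sibs share both parents — two paths of length 2: r = 2·(1/2)^2 = 1/2.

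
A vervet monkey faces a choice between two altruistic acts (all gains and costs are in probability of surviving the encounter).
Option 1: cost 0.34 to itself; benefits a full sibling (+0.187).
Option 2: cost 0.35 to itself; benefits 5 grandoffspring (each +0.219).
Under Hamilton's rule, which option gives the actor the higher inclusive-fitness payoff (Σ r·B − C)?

Option 1: r to a full sibling = 0.5.
Option 1: Σ r·B − C = (1·0.5·0.187) − 0.34 = -0.2465.
Option 2: r to a grandoffspring = 0.25.
Option 2: Σ r·B − C = (5·0.25·0.219) − 0.35 = -0.07625.
Option 2 has the higher net inclusive-fitness payoff.

Option 2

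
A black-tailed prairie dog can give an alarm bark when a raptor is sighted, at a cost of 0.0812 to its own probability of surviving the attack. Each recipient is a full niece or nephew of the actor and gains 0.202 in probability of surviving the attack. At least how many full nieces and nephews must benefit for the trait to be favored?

r to a full niece or nephew = 0.25 (full aunt/uncle↔niece/nephew: two paths of length 3 through the shared grandparent pair: r = 2·(1/2)^3 = 1/4).
Hamilton's rule: n·r·B > C  ⇒  n > C/(r·B) = 0.0812/(0.25·0.202) = 1.608.
The smallest integer exceeding 1.608 is 2.

2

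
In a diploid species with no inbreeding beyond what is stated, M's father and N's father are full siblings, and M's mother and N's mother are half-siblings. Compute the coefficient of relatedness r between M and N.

0.1875

Wright's path rule: contributions from independent ancestry routes add.
M and N are related in two ways: first cousins through their fathers (r = 1/8) and half first cousins through their mothers (r = 1/16).
r = 1/8 + 1/16 = 3/16 = 0.1875.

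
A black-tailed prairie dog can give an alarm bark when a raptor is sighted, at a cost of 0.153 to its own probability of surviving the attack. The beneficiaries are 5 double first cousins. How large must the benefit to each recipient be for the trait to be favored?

r to a double first cousin = 1/4 (double first cousins share both grandparent pairs — four paths of length 4: r = 4·(1/2)^4 = 1/4).
Hamilton's rule with n recipients of equal r: n·r·B > C, so B > C/(n·r) = 0.153/(5·0.25) = 0.1224.

0.1224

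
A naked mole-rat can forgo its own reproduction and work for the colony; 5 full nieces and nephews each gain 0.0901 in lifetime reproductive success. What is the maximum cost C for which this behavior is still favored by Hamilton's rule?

0.112625

r to a full niece or nephew = 0.25 (full aunt/uncle↔niece/nephew: two paths of length 3 through the shared grandparent pair: r = 2·(1/2)^3 = 1/4).
Hamilton's rule: n·r·B > C, so the trait is favored while C < n·r·B = 5·0.25·0.0901 = 0.112625.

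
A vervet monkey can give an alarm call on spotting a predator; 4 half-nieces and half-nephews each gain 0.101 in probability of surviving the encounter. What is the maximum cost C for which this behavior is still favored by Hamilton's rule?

r to a half-niece or half-nephew = 0.125 (half-aunt/uncle↔niece/nephew: one path of length 3: r = (1/2)^3 = 1/8).
Hamilton's rule: n·r·B > C, so the trait is favored while C < n·r·B = 4·0.125·0.101 = 0.0505.

0.0505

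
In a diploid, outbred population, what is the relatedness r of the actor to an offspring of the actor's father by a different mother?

0.25

Each parent–offspring link contributes a factor of 1/2, and independent paths through distinct common ancestors add.
Half-sibs share one parent — one path of length 2: r = (1/2)^2 = 1/4.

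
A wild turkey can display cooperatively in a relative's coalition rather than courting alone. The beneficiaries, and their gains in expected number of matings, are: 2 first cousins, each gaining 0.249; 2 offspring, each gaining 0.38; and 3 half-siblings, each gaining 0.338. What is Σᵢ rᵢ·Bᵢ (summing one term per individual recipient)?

0.69575

r to a first cousin = 1/8 (first cousins share one grandparent pair — two paths of length 4: r = 2·(1/2)^4 = 1/8).
r to an offspring = 0.5 (one parent–offspring link: r = (1/2)^1 = 1/2).
r to a half-sibling = 0.25 (half-sibs share one parent — one path of length 2: r = (1/2)^2 = 1/4).
Summing one r·B term per recipient: 2·0.125·0.249 + 2·0.5·0.38 + 3·0.25·0.338 = 0.69575.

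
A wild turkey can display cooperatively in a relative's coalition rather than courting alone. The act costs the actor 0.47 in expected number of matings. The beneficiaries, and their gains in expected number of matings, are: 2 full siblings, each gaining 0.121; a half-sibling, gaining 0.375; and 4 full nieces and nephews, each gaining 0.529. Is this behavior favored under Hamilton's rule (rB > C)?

Hamilton's rule: the trait is favored when the sum of r·B over every recipient exceeds the actor's cost C.
r to a full sibling = 1/2 (full sibs share both parents — two paths of length 2: r = 2·(1/2)^2 = 1/2).
r to a half-sibling = 1/4 (half-sibs share one parent — one path of length 2: r = (1/2)^2 = 1/4).
r to a full niece or nephew = 0.25 (full aunt/uncle↔niece/nephew: two paths of length 3 through the shared grandparent pair: r = 2·(1/2)^3 = 1/4).
Summing one r·B term per recipient: 2·0.5·0.121 + 1·0.25·0.375 + 4·0.25·0.529 = 0.74375.
0.74375 > 0.47: the indirect benefit exceeds the cost.

Yes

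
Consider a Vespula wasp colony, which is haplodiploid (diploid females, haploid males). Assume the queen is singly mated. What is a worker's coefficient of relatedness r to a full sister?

Haplodiploid full sisters inherit their father's entire haploid genome identically (contributing 1/2) and on average half of their mother's contribution (1/2 · 1/2 = 1/4); r = 1/2 + 1/4 = 3/4.

0.75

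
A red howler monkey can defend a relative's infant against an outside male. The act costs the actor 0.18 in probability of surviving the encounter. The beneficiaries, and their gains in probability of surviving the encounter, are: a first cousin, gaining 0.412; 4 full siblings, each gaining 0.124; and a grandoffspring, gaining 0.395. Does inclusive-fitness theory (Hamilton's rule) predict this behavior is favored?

Hamilton's rule: the trait is favored when the sum of r·B over every recipient exceeds the actor's cost C.
r to a first cousin = 1/8 (first cousins share one grandparent pair — two paths of length 4: r = 2·(1/2)^4 = 1/8).
r to a full sibling = 1/2 (full sibs share both parents — two paths of length 2: r = 2·(1/2)^2 = 1/2).
r to a grandoffspring = 1/4 (two parent–offspring links: r = (1/2)^2 = 1/4).
Summing one r·B term per recipient: 1·0.125·0.412 + 4·0.5·0.124 + 1·0.25·0.395 = 0.39825.
0.39825 > 0.18: the indirect benefit exceeds the cost.

Yes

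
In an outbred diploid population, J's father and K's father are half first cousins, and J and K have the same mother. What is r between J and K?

0.265625

With two independent routes of shared ancestry, r is the sum of the two contributions.
J and K are related in two ways: half second cousins through their fathers (r = 1/64) and half-sibs through their shared mother (r = 1/4).
r = 1/64 + 1/4 = 0.265625.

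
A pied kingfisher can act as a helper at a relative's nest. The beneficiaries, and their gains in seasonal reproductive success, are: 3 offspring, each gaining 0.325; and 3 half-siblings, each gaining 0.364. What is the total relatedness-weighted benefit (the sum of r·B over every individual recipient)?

r to an offspring = 0.5 (one parent–offspring link: r = (1/2)^1 = 1/2).
r to a half-sibling = 1/4 (half-sibs share one parent — one path of length 2: r = (1/2)^2 = 1/4).
Summing one r·B term per recipient: 3·0.5·0.325 + 3·0.25·0.364 = 0.7605.

0.7605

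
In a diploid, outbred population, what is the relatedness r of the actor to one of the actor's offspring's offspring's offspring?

0.125

Each parent–offspring link contributes a factor of 1/2, and independent paths through distinct common ancestors add.
Three parent–offspring links: r = (1/2)^3 = 1/8.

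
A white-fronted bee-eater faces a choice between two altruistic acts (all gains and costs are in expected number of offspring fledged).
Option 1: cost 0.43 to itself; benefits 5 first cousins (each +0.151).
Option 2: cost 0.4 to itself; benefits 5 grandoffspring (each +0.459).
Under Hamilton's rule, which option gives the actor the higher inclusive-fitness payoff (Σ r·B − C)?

Option 2

Option 1: r to a first cousin = 0.125.
Option 1: Σ r·B − C = (5·0.125·0.151) − 0.43 = -0.335625.
Option 2: r to a grandoffspring = 0.25.
Option 2: Σ r·B − C = (5·0.25·0.459) − 0.4 = 0.17375.
Option 2 has the higher net inclusive-fitness payoff.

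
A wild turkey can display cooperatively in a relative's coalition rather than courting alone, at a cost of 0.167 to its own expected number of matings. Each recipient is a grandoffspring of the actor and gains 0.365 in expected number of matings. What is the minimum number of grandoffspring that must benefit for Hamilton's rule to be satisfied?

r to a grandoffspring = 0.25 (two parent–offspring links: r = (1/2)^2 = 1/4).
Hamilton's rule: n·r·B > C  ⇒  n > C/(r·B) = 0.167/(0.25·0.365) = 1.83.
The smallest integer exceeding 1.83 is 2.

2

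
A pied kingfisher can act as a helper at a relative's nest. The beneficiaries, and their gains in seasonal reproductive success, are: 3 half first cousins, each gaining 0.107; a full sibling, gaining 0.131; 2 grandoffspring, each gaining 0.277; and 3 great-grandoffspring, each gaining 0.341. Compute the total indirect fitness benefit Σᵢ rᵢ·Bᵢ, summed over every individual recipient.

r to a half first cousin = 0.0625 (half first cousins share one grandparent — one path of length 4: r = (1/2)^4 = 1/16).
r to a full sibling = 0.5 (full sibs share both parents — two paths of length 2: r = 2·(1/2)^2 = 1/2).
r to a grandoffspring = 1/4 (two parent–offspring links: r = (1/2)^2 = 1/4).
r to a great-grandoffspring = 0.125 (three parent–offspring links: r = (1/2)^3 = 1/8).
Summing one r·B term per recipient: 3·0.0625·0.107 + 1·0.5·0.131 + 2·0.25·0.277 + 3·0.125·0.341 = 0.3519375.

0.3519375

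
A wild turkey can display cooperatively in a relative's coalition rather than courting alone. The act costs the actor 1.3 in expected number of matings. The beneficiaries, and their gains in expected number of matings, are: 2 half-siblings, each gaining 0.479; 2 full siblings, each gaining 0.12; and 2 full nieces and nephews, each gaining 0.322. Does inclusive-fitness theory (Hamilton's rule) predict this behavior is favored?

Hamilton's rule: the trait is favored when the sum of r·B over every recipient exceeds the actor's cost C.
r to a half-sibling = 0.25 (half-sibs share one parent — one path of length 2: r = (1/2)^2 = 1/4).
r to a full sibling = 1/2 (full sibs share both parents — two paths of length 2: r = 2·(1/2)^2 = 1/2).
r to a full niece or nephew = 1/4 (full aunt/uncle↔niece/nephew: two paths of length 3 through the shared grandparent pair: r = 2·(1/2)^3 = 1/4).
Summing one r·B term per recipient: 2·0.25·0.479 + 2·0.5·0.12 + 2·0.25·0.322 = 0.5205.
0.5205 < 1.3: the indirect benefit is less than the cost.

No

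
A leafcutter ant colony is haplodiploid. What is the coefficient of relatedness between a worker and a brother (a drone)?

0.25

Her haploid brother carries none of their father's genes and a random half of their mother's genome; that half matches the maternal half of her own genome with probability 1/2: r = 1/2 · 1/2 = 1/4.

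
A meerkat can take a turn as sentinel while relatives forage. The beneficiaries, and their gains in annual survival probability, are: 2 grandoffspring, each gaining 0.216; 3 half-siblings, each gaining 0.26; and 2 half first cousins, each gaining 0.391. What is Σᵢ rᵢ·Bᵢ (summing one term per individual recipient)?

0.351875

r to a grandoffspring = 0.25 (two parent–offspring links: r = (1/2)^2 = 1/4).
r to a half-sibling = 1/4 (half-sibs share one parent — one path of length 2: r = (1/2)^2 = 1/4).
r to a half first cousin = 1/16 (half first cousins share one grandparent — one path of length 4: r = (1/2)^4 = 1/16).
Summing one r·B term per recipient: 2·0.25·0.216 + 3·0.25·0.26 + 2·0.0625·0.391 = 0.351875.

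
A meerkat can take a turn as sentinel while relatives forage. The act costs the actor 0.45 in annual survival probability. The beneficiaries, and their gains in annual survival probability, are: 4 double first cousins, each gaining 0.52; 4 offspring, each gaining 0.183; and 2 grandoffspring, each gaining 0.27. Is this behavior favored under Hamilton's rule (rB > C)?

Hamilton's rule: the trait is favored when the sum of r·B over every recipient exceeds the actor's cost C.
r to a double first cousin = 0.25 (double first cousins share both grandparent pairs — four paths of length 4: r = 4·(1/2)^4 = 1/4).
r to an offspring = 0.5 (one parent–offspring link: r = (1/2)^1 = 1/2).
r to a grandoffspring = 0.25 (two parent–offspring links: r = (1/2)^2 = 1/4).
Summing one r·B term per recipient: 4·0.25·0.52 + 4·0.5·0.183 + 2·0.25·0.27 = 1.021.
1.021 > 0.45: the indirect benefit exceeds the cost.

Yes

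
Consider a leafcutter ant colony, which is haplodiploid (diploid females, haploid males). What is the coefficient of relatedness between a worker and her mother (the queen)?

0.5

One meiotic link between diploid queen and diploid daughter: r = 1/2.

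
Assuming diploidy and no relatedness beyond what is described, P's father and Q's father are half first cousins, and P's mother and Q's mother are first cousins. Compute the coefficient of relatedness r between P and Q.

0.046875

Independent pedigree routes through distinct common ancestors add.
P and Q are related in two ways: half second cousins through their fathers (r = 1/64) and second cousins through their mothers (r = 1/32).
r = 1/64 + 1/32 = 3/64 = 0.046875.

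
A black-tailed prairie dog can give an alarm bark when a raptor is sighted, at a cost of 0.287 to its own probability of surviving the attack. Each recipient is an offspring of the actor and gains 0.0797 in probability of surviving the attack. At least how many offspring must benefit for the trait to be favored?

r to an offspring = 0.5 (one parent–offspring link: r = (1/2)^1 = 1/2).
Hamilton's rule: n·r·B > C  ⇒  n > C/(r·B) = 0.287/(0.5·0.0797) = 7.202.
The smallest integer exceeding 7.202 is 8.

8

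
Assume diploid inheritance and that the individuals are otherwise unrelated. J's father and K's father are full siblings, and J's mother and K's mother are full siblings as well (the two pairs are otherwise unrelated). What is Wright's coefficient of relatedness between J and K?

0.25

Relatedness sums over independent paths through distinct common ancestors.
J and K are related in two ways: first cousins through their fathers (r = 1/8) and first cousins through their mothers (r = 1/8) — i.e. double first cousins.
r = 1/8 + 1/8 = 1/4 = 0.25.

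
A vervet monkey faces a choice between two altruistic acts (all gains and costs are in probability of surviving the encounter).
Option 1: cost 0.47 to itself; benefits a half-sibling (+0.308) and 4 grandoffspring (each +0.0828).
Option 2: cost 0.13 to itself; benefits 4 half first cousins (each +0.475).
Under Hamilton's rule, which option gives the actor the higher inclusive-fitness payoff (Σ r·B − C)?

Option 1: r to a half-sibling = 0.25.
Option 1: r to a grandoffspring = 0.25.
Option 1: Σ r·B − C = (1·0.25·0.308 + 4·0.25·0.0828) − 0.47 = -0.3102.
Option 2: r to a half first cousin = 0.0625.
Option 2: Σ r·B − C = (4·0.0625·0.475) − 0.13 = -0.01125.
Option 2 has the higher net inclusive-fitness payoff.

Option 2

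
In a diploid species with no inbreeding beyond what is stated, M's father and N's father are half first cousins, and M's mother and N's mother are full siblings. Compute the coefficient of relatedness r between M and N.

With two independent routes of shared ancestry, r is the sum of the two contributions.
M and N are related in two ways: half second cousins through their fathers (r = 1/64) and first cousins through their mothers (r = 1/8).
r = 1/64 + 1/8 = 0.140625.

0.140625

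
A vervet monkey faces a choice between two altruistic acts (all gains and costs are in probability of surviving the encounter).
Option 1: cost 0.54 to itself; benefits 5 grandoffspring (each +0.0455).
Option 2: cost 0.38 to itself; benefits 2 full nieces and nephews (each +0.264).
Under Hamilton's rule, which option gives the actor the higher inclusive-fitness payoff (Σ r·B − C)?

Option 2

Option 1: r to a grandoffspring = 0.25.
Option 1: Σ r·B − C = (5·0.25·0.0455) − 0.54 = -0.483125.
Option 2: r to a full niece or nephew = 0.25.
Option 2: Σ r·B − C = (2·0.25·0.264) − 0.38 = -0.248.
Option 2 has the higher net inclusive-fitness payoff.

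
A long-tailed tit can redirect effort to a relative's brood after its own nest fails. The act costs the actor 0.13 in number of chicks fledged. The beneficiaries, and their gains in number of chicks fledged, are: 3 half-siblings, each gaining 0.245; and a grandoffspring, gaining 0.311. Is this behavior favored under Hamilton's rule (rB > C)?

Hamilton's rule: the trait is favored when the sum of r·B over every recipient exceeds the actor's cost C.
r to a half-sibling = 0.25 (half-sibs share one parent — one path of length 2: r = (1/2)^2 = 1/4).
r to a grandoffspring = 1/4 (two parent–offspring links: r = (1/2)^2 = 1/4).
Summing one r·B term per recipient: 3·0.25·0.245 + 1·0.25·0.311 = 0.2615.
0.2615 > 0.13: the indirect benefit exceeds the cost.

Yes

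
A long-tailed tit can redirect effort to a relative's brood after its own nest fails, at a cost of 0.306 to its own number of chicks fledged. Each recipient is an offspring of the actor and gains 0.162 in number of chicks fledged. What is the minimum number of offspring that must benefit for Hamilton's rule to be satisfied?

4

r to an offspring = 1/2 (one parent–offspring link: r = (1/2)^1 = 1/2).
Hamilton's rule: n·r·B > C  ⇒  n > C/(r·B) = 0.306/(0.5·0.162) = 3.778.
The smallest integer exceeding 3.778 is 4.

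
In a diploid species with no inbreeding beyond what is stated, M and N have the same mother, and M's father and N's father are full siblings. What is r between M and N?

0.375

Relatedness sums over independent paths through distinct common ancestors.
M and N are related in two ways: half-sibs through their shared mother (r = 1/4) and first cousins through their fathers (r = 1/8).
r = 1/4 + 1/8 = 3/8 = 0.375.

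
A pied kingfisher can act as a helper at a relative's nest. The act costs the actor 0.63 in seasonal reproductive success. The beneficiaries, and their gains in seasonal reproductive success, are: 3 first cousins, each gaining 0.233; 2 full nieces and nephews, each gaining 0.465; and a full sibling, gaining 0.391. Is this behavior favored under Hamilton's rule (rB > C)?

No

Hamilton's rule: the trait is favored when the sum of r·B over every recipient exceeds the actor's cost C.
r to a first cousin = 0.125 (first cousins share one grandparent pair — two paths of length 4: r = 2·(1/2)^4 = 1/8).
r to a full niece or nephew = 0.25 (full aunt/uncle↔niece/nephew: two paths of length 3 through the shared grandparent pair: r = 2·(1/2)^3 = 1/4).
r to a full sibling = 1/2 (full sibs share both parents — two paths of length 2: r = 2·(1/2)^2 = 1/2).
Summing one r·B term per recipient: 3·0.125·0.233 + 2·0.25·0.465 + 1·0.5·0.391 = 0.515375.
0.515375 < 0.63: the indirect benefit is less than the cost.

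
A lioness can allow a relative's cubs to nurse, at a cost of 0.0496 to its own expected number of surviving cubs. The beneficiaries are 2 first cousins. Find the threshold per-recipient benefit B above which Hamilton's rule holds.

r to a first cousin = 1/8 (first cousins share one grandparent pair — two paths of length 4: r = 2·(1/2)^4 = 1/8).
Hamilton's rule with n recipients of equal r: n·r·B > C, so B > C/(n·r) = 0.0496/(2·0.125) = 0.1984.

0.1984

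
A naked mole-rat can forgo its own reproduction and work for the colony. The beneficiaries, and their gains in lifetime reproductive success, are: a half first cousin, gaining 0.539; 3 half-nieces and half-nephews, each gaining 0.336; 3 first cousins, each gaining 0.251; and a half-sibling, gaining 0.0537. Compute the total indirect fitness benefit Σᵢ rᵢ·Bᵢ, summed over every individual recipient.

0.2672375

r to a half first cousin = 1/16 (half first cousins share one grandparent — one path of length 4: r = (1/2)^4 = 1/16).
r to a half-niece or half-nephew = 1/8 (half-aunt/uncle↔niece/nephew: one path of length 3: r = (1/2)^3 = 1/8).
r to a first cousin = 0.125 (first cousins share one grandparent pair — two paths of length 4: r = 2·(1/2)^4 = 1/8).
r to a half-sibling = 1/4 (half-sibs share one parent — one path of length 2: r = (1/2)^2 = 1/4).
Summing one r·B term per recipient: 1·0.0625·0.539 + 3·0.125·0.336 + 3·0.125·0.251 + 1·0.25·0.0537 = 0.2672375.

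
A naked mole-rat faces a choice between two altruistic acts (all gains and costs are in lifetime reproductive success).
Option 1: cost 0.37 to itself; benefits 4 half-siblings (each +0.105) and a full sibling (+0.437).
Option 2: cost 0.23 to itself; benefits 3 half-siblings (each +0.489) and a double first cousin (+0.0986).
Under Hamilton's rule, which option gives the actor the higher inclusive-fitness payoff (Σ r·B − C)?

Option 1: r to a half-sibling = 0.25.
Option 1: r to a full sibling = 0.5.
Option 1: Σ r·B − C = (4·0.25·0.105 + 1·0.5·0.437) − 0.37 = -0.0465.
Option 2: r to a half-sibling = 0.25.
Option 2: r to a double first cousin = 0.25.
Option 2: Σ r·B − C = (3·0.25·0.489 + 1·0.25·0.0986) − 0.23 = 0.1614.
Option 2 has the higher net inclusive-fitness payoff.

Option 2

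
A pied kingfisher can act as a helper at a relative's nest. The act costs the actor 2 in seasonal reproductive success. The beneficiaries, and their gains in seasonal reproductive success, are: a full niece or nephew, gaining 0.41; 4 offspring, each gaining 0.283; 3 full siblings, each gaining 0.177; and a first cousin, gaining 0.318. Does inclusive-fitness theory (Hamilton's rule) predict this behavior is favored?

No

Hamilton's rule: the trait is favored when the sum of r·B over every recipient exceeds the actor's cost C.
r to a full niece or nephew = 0.25 (full aunt/uncle↔niece/nephew: two paths of length 3 through the shared grandparent pair: r = 2·(1/2)^3 = 1/4).
r to an offspring = 1/2 (one parent–offspring link: r = (1/2)^1 = 1/2).
r to a full sibling = 1/2 (full sibs share both parents — two paths of length 2: r = 2·(1/2)^2 = 1/2).
r to a first cousin = 0.125 (first cousins share one grandparent pair — two paths of length 4: r = 2·(1/2)^4 = 1/8).
Summing one r·B term per recipient: 1·0.25·0.41 + 4·0.5·0.283 + 3·0.5·0.177 + 1·0.125·0.318 = 0.97375.
0.97375 < 2: the indirect benefit is less than the cost.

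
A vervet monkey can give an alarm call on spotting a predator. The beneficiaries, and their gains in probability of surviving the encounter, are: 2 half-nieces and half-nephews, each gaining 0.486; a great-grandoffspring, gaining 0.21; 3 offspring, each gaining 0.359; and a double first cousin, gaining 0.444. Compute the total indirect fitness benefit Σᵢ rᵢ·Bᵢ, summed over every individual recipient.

0.79725

r to a half-niece or half-nephew = 0.125 (half-aunt/uncle↔niece/nephew: one path of length 3: r = (1/2)^3 = 1/8).
r to a great-grandoffspring = 0.125 (three parent–offspring links: r = (1/2)^3 = 1/8).
r to an offspring = 0.5 (one parent–offspring link: r = (1/2)^1 = 1/2).
r to a double first cousin = 1/4 (double first cousins share both grandparent pairs — four paths of length 4: r = 4·(1/2)^4 = 1/4).
Summing one r·B term per recipient: 2·0.125·0.486 + 1·0.125·0.21 + 3·0.5·0.359 + 1·0.25·0.444 = 0.79725.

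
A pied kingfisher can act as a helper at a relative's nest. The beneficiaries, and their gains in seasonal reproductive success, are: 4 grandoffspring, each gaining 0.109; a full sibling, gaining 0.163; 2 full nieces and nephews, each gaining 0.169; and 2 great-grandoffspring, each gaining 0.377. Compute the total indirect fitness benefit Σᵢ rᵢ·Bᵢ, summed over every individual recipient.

r to a grandoffspring = 0.25 (two parent–offspring links: r = (1/2)^2 = 1/4).
r to a full sibling = 1/2 (full sibs share both parents — two paths of length 2: r = 2·(1/2)^2 = 1/2).
r to a full niece or nephew = 1/4 (full aunt/uncle↔niece/nephew: two paths of length 3 through the shared grandparent pair: r = 2·(1/2)^3 = 1/4).
r to a great-grandoffspring = 0.125 (three parent–offspring links: r = (1/2)^3 = 1/8).
Summing one r·B term per recipient: 4·0.25·0.109 + 1·0.5·0.163 + 2·0.25·0.169 + 2·0.125·0.377 = 0.36925.

0.36925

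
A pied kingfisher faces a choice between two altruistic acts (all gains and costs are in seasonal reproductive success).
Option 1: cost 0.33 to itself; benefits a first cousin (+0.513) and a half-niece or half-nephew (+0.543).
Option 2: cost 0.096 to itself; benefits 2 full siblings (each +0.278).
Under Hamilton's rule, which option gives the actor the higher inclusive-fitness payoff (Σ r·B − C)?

Option 1: r to a first cousin = 0.125.
Option 1: r to a half-niece or half-nephew = 0.125.
Option 1: Σ r·B − C = (1·0.125·0.513 + 1·0.125·0.543) − 0.33 = -0.198.
Option 2: r to a full sibling = 0.5.
Option 2: Σ r·B − C = (2·0.5·0.278) − 0.096 = 0.182.
Option 2 has the higher net inclusive-fitness payoff.

Option 2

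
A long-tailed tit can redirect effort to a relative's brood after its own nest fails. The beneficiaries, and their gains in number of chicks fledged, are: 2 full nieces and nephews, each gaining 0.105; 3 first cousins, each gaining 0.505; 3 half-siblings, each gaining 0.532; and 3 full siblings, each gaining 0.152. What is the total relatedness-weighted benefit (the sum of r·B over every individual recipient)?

0.868875

r to a full niece or nephew = 0.25 (full aunt/uncle↔niece/nephew: two paths of length 3 through the shared grandparent pair: r = 2·(1/2)^3 = 1/4).
r to a first cousin = 1/8 (first cousins share one grandparent pair — two paths of length 4: r = 2·(1/2)^4 = 1/8).
r to a half-sibling = 1/4 (half-sibs share one parent — one path of length 2: r = (1/2)^2 = 1/4).
r to a full sibling = 1/2 (full sibs share both parents — two paths of length 2: r = 2·(1/2)^2 = 1/2).
Summing one r·B term per recipient: 2·0.25·0.105 + 3·0.125·0.505 + 3·0.25·0.532 + 3·0.5·0.152 = 0.868875.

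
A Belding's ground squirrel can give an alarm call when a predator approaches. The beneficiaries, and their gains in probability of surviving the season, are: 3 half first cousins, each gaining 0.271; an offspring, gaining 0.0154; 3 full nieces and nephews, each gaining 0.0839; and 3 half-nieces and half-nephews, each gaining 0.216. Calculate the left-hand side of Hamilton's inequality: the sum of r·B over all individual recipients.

0.2024375

r to a half first cousin = 1/16 (half first cousins share one grandparent — one path of length 4: r = (1/2)^4 = 1/16).
r to an offspring = 0.5 (one parent–offspring link: r = (1/2)^1 = 1/2).
r to a full niece or nephew = 1/4 (full aunt/uncle↔niece/nephew: two paths of length 3 through the shared grandparent pair: r = 2·(1/2)^3 = 1/4).
r to a half-niece or half-nephew = 1/8 (half-aunt/uncle↔niece/nephew: one path of length 3: r = (1/2)^3 = 1/8).
Summing one r·B term per recipient: 3·0.0625·0.271 + 1·0.5·0.0154 + 3·0.25·0.0839 + 3·0.125·0.216 = 0.2024375.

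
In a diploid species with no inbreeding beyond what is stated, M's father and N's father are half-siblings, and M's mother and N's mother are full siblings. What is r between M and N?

Wright's path rule: contributions from independent ancestry routes add.
M and N are related in two ways: half first cousins through their fathers (r = 1/16) and first cousins through their mothers (r = 1/8).
r = 1/16 + 1/8 = 0.1875.

0.1875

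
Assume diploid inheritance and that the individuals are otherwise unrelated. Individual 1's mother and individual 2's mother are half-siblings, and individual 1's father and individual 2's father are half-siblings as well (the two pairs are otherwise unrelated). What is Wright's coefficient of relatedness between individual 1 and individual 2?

0.125

Independent pedigree routes through distinct common ancestors add.
Individual 1 and individual 2 are related in two ways: half first cousins through their mothers (r = 1/16) and half first cousins through their fathers (r = 1/16).
r = 1/16 + 1/16 = 1/8 = 0.125.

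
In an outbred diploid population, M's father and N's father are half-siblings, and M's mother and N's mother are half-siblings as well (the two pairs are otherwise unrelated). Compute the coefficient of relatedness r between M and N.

0.125

Wright's path rule: contributions from independent ancestry routes add.
M and N are related in two ways: half first cousins through their fathers (r = 1/16) and half first cousins through their mothers (r = 1/16).
r = 1/16 + 1/16 = 1/8 = 0.125.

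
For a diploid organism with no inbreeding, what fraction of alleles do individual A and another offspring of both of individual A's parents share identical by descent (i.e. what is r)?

0.5

Each parent–offspring link contributes a factor of 1/2, and independent paths through distinct common ancestors add.
Full sibs share both parents — two paths of length 2: r = 2·(1/2)^2 = 1/2.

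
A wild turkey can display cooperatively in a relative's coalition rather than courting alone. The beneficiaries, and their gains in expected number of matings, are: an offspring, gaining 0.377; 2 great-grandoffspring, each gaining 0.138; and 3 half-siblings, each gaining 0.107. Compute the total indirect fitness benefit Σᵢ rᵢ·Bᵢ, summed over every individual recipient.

r to an offspring = 0.5 (one parent–offspring link: r = (1/2)^1 = 1/2).
r to a great-grandoffspring = 0.125 (three parent–offspring links: r = (1/2)^3 = 1/8).
r to a half-sibling = 0.25 (half-sibs share one parent — one path of length 2: r = (1/2)^2 = 1/4).
Summing one r·B term per recipient: 1·0.5·0.377 + 2·0.125·0.138 + 3·0.25·0.107 = 0.30325.

0.30325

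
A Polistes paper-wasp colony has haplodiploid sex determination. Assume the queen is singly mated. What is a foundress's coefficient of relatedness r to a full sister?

0.75

Haplodiploid full sisters inherit their father's entire haploid genome identically (contributing 1/2) and on average half of their mother's contribution (1/2 · 1/2 = 1/4); r = 1/2 + 1/4 = 3/4.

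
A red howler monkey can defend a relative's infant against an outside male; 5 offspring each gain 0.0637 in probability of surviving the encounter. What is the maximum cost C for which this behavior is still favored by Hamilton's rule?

r to an offspring = 1/2 (one parent–offspring link: r = (1/2)^1 = 1/2).
Hamilton's rule: n·r·B > C, so the trait is favored while C < n·r·B = 5·0.5·0.0637 = 0.15925.

0.15925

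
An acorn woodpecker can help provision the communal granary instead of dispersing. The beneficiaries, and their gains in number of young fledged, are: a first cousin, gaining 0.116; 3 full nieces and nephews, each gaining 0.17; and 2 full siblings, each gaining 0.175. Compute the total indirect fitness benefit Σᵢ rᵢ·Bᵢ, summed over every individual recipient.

0.317

r to a first cousin = 1/8 (first cousins share one grandparent pair — two paths of length 4: r = 2·(1/2)^4 = 1/8).
r to a full niece or nephew = 0.25 (full aunt/uncle↔niece/nephew: two paths of length 3 through the shared grandparent pair: r = 2·(1/2)^3 = 1/4).
r to a full sibling = 1/2 (full sibs share both parents — two paths of length 2: r = 2·(1/2)^2 = 1/2).
Summing one r·B term per recipient: 1·0.125·0.116 + 3·0.25·0.17 + 2·0.5·0.175 = 0.317.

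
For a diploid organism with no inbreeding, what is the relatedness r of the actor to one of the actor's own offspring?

Each parent–offspring link contributes a factor of 1/2, and independent paths through distinct common ancestors add.
One parent–offspring link: r = (1/2)^1 = 1/2.

0.5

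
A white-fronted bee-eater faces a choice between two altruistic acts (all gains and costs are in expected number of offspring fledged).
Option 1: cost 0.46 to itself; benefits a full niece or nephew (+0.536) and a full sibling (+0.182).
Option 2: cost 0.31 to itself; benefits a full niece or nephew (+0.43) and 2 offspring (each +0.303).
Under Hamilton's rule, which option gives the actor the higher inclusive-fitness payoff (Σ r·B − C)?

Option 2

Option 1: r to a full niece or nephew = 0.25.
Option 1: r to a full sibling = 0.5.
Option 1: Σ r·B − C = (1·0.25·0.536 + 1·0.5·0.182) − 0.46 = -0.235.
Option 2: r to a full niece or nephew = 0.25.
Option 2: r to an offspring = 0.5.
Option 2: Σ r·B − C = (1·0.25·0.43 + 2·0.5·0.303) − 0.31 = 0.1005.
Option 2 has the higher net inclusive-fitness payoff.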